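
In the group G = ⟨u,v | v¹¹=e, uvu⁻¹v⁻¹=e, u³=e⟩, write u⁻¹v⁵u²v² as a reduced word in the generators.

Multiply left to right, reducing at each step:
  (u²) · v⁵ = u²v⁵
  (u²v⁵) · u² = uv⁵
  (uv⁵) · v² = uv⁷

Answer: uv⁷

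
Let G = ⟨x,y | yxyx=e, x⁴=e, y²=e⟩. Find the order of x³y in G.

Compute successive powers until reaching e:
  (x³y)¹ = x³y, (x³y)² = e.
The smallest positive k with (x³y)ᵏ = e is 2.

Answer: 2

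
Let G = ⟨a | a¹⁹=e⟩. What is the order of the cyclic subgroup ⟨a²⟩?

|⟨a²⟩| equals the order of a². Compute successive powers until reaching e:
  (a²)¹ = a², (a²)² = a⁴, (a²)³ = a⁶, (a²)⁴ = a⁸, (a²)⁵ = a¹⁰, (a²)⁶ = a¹², (a²)⁷ = a¹⁴, (a²)⁸ = a¹⁶, (a²)⁹ = a¹⁸, (a²)¹⁰ = a, (a²)¹¹ = a³, (a²)¹² = a⁵, (a²)¹³ = a⁷, (a²)¹⁴ = a⁹, (a²)¹⁵ = a¹¹, (a²)¹⁶ = a¹³, (a²)¹⁷ = a¹⁵, (a²)¹⁸ = a¹⁷, (a²)¹⁹ = e.
The smallest positive k with (a²)ᵏ = e is 19, so |⟨a²⟩| = 19.

Answer: 19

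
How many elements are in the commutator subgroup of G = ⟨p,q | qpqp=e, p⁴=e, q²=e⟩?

G' = [G, G] is generated by all commutators. The generator-pair commutators are: [p, q] = p².
The subgroup they normally generate is {e, p²}, of order 2.
Check: |G/G'| = 8/2 = 4 is the order of the abelianisation.

Answer: 2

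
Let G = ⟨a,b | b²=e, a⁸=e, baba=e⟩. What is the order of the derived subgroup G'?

G' = [G, G] is generated by all commutators. The generator-pair commutators are: [a, b] = a².
The subgroup they normally generate is {e, a², a⁴, a⁶}, of order 4.
Check: |G/G'| = 16/4 = 4 is the order of the abelianisation.

Answer: 4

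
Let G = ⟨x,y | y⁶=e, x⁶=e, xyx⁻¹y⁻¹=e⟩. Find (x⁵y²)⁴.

Compute successive powers of (x⁵y²), reducing at each step:
  (x⁵y²)²: (x⁵y²) · x⁵ = x⁴y²;   (x⁴y²) · y² = x⁴y⁴
  (x⁵y²)³: (x⁴y⁴) · x⁵ = x³y⁴;   (x³y⁴) · y² = x³
  (x⁵y²)⁴: (x³) · x⁵ = x²;   (x²) · y² = x²y²

Answer: x²y²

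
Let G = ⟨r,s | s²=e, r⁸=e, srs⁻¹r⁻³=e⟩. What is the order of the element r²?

Compute successive powers until reaching e:
  (r²)¹ = r², (r²)² = r⁴, (r²)³ = r⁶, (r²)⁴ = e.
The smallest positive k with (r²)ᵏ = e is 4.

Answer: 4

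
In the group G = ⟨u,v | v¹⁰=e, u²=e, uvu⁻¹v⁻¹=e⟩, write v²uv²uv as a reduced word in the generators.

Multiply left to right, reducing at each step:
  (v²) · u = uv²
  (uv²) · v² = uv⁴
  (uv⁴) · u = v⁴
  (v⁴) · v = v⁵

Answer: v⁵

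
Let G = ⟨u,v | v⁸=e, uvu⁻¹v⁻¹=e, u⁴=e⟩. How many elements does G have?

Enumerate words in the generators, reducing via the relations: the distinct elements are
  {e, u, v, uv, u², u³, v², v³, v⁴, v⁵, v⁶, v⁷, uv², uv³, uv⁴, uv⁵, uv⁶, uv⁷, u²v, u³v, u²v², u²v³, u²v⁴, u²v⁵, u²v⁶, u²v⁷, u³v², u³v³, u³v⁴, u³v⁵, u³v⁶, u³v⁷}.
No further products give new elements, so |G| = 32.

Answer: 32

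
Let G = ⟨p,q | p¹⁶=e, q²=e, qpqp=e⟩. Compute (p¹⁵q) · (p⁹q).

Compute (p¹⁵q) · (p⁹q) by multiplying left to right and reducing via the relations at each step:
  (p¹⁵q) · p⁹ = p⁶q
  (p⁶q) · q = p⁶

Answer: p⁶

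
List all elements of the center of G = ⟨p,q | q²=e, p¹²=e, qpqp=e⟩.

An element z ∈ Z(G) iff z commutes with every generator.
For example p⁶ is central: (p⁶)·p = p⁷ = p·(p⁶); (p⁶)·q = p⁶q = q·(p⁶).
Whereas p ∉ Z(G) since p·q = pq ≠ p¹¹q = q·p.
Checking each of the 24 elements this way gives Z(G) = {e, p⁶}, of order 2.

Answer: {e, p⁶}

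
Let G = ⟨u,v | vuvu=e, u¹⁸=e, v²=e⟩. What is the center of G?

An element z ∈ Z(G) iff z commutes with every generator.
For example u⁹ is central: (u⁹)·u = u¹⁰ = u·(u⁹); (u⁹)·v = u⁹v = v·(u⁹).
Whereas u ∉ Z(G) since u·v = uv ≠ u¹⁷v = v·u.
Checking each of the 36 elements this way gives Z(G) = {e, u⁹}, of order 2.

Answer: {e, u⁹}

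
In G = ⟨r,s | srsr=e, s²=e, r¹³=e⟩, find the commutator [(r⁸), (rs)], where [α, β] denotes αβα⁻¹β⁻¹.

[(r⁸), (rs)] = (r⁸)·(rs)·(r⁸)⁻¹·(rs)⁻¹.
  (r⁸) · (rs) = r⁹s
  (r⁹s) · (r⁵) = r⁴s
  (r⁴s) · (rs) = r³

Answer: r³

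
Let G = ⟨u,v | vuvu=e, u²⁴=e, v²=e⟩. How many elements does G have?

Enumerate words in the generators, reducing via the relations: the distinct elements are
  {e, u, v, uv, u², u³, u⁴, u⁵, u⁶, u⁷, u⁸, u⁹, u²v, u²², u²³, u²¹, u²⁰, u³v, u¹², u¹³, u¹¹, u¹⁰, u¹⁴, u¹⁵, u¹⁶, u¹⁷, u¹⁸, u¹⁹, u⁴v, u⁵v, u⁶v, u⁷v, u⁸v, u⁹v, u²²v, u²³v, u²¹v, u²⁰v, u¹²v, u¹³v, u¹¹v, u¹⁰v, u¹⁴v, u¹⁵v, u¹⁶v, u¹⁷v, u¹⁸v, u¹⁹v}.
No further products give new elements, so |G| = 48.

Answer: 48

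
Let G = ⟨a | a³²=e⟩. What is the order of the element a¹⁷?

Compute successive powers until reaching e:
  (a¹⁷)¹ = a¹⁷, (a¹⁷)² = a², (a¹⁷)³ = a¹⁹, (a¹⁷)⁴ = a⁴, (a¹⁷)⁵ = a²¹, (a¹⁷)⁶ = a⁶, (a¹⁷)⁷ = a²³, (a¹⁷)⁸ = a⁸, (a¹⁷)⁹ = a²⁵, (a¹⁷)¹⁰ = a¹⁰, (a¹⁷)¹¹ = a²⁷, (a¹⁷)¹² = a¹², (a¹⁷)¹³ = a²⁹, (a¹⁷)¹⁴ = a¹⁴, (a¹⁷)¹⁵ = a³¹, (a¹⁷)¹⁶ = a¹⁶, (a¹⁷)¹⁷ = a, (a¹⁷)¹⁸ = a¹⁸, (a¹⁷)¹⁹ = a³, (a¹⁷)²⁰ = a²⁰, (a¹⁷)²¹ = a⁵, (a¹⁷)²² = a²², (a¹⁷)²³ = a⁷, (a¹⁷)²⁴ = a²⁴, (a¹⁷)²⁵ = a⁹, (a¹⁷)²⁶ = a²⁶, (a¹⁷)²⁷ = a¹¹, (a¹⁷)²⁸ = a²⁸, (a¹⁷)²⁹ = a¹³, (a¹⁷)³⁰ = a³⁰, (a¹⁷)³¹ = a¹⁵, (a¹⁷)³² = e.
The smallest positive k with (a¹⁷)ᵏ = e is 32.

Answer: 32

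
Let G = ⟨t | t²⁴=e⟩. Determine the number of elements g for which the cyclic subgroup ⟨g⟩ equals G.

G is cyclic of order 24. An element generates G iff its order is 24, and a cyclic group of order 24 has exactly φ(24) = 8 such elements.

Answer: 8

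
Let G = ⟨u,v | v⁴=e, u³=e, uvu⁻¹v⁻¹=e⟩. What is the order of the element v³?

Compute successive powers until reaching e:
  (v³)¹ = v³, (v³)² = v², (v³)³ = v, (v³)⁴ = e.
The smallest positive k with (v³)ᵏ = e is 4.

Answer: 4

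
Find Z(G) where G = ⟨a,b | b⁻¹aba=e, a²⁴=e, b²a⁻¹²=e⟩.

An element z ∈ Z(G) iff z commutes with every generator.
For example a¹² is central: (a¹²)·a = a¹³ = a·(a¹²); (a¹²)·b = b⁻¹ = b·(a¹²).
Whereas a ∉ Z(G) since a·b = ab ≠ a¹¹b⁻¹ = b·a.
Checking each of the 48 elements this way gives Z(G) = {e, a¹²}, of order 2.

Answer: {e, a¹²}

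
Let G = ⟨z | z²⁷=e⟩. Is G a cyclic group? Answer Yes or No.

|G| = 27. The element z has order 27 (its powers give 27 distinct elements), so ⟨z⟩ = G and G is cyclic.

Answer: Yes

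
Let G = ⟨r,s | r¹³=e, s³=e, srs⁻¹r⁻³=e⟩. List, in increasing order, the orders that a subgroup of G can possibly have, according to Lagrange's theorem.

|G| = 39 = 3 · 13. By Lagrange's theorem the order of any subgroup divides 39; the divisors of 39 are 1, 3, 13, 39.

Answer: 1, 3, 13, 39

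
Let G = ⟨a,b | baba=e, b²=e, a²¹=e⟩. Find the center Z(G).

An element z ∈ Z(G) iff z commutes with every generator.
For example e is central: e·a = a = a·e; e·b = b = b·e.
Whereas a ∉ Z(G) since a·b = ab ≠ a²⁰b = b·a.
Checking each of the 42 elements this way gives Z(G) = {e}, of order 1.

Answer: {e}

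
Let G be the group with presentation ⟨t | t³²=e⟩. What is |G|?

G is generated by a single element, so G is cyclic. The relator gives t³² = e and no smaller power is forced to be e, so the 32 powers {e, t, t², t³, t⁴, t⁵, t⁶, t⁷, t⁸, t⁹, t²², t²³, t²¹, t²⁰, t²⁴, t²⁵, t²⁶, t²⁷, t²⁸, t²⁹, t³¹, t³⁰, t¹², t¹³, t¹¹, t¹⁰, t¹⁴, t¹⁵, t¹⁶, t¹⁷, t¹⁸, t¹⁹} are distinct. Hence |G| = 32.

Answer: 32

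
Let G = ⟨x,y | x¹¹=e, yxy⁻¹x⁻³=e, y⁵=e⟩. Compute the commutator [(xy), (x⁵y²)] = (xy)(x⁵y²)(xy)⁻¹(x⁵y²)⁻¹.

[(xy), (x⁵y²)] = (xy)·(x⁵y²)·(xy)⁻¹·(x⁵y²)⁻¹.
  (xy) · (x⁵y²) = x⁵y³
  (x⁵y³) · (x⁷y⁴) = x⁷y²
  (x⁷y²) · (x⁸y³) = x²

Answer: x²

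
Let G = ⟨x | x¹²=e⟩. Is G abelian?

G has a single generator, so G is cyclic and hence abelian.

Answer: Yes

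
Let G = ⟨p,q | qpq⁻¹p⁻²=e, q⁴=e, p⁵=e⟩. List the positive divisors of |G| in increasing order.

|G| = 20 = 2² · 5. By Lagrange's theorem the order of any subgroup divides 20; the divisors of 20 are 1, 2, 4, 5, 10, 20.

Answer: 1, 2, 4, 5, 10, 20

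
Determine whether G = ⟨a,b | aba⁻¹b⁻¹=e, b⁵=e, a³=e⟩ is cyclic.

|G| = 15. The element ab has order 15 (its powers give 15 distinct elements), so ⟨ab⟩ = G and G is cyclic.

Answer: Yes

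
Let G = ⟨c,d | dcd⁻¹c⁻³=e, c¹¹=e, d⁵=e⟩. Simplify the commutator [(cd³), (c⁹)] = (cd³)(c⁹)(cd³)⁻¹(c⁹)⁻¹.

[(cd³), (c⁹)] = (cd³)·(c⁹)·(cd³)⁻¹·(c⁹)⁻¹.
  (cd³) · (c⁹) = c²d³
  (c²d³) · (c²d²) = c
  c · (c²) = c³

Answer: c³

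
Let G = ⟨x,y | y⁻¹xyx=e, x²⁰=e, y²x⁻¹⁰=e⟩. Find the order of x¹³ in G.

Compute successive powers until reaching e:
  (x¹³)¹ = x¹³, (x¹³)² = x⁶, (x¹³)³ = x¹⁹, (x¹³)⁴ = x¹², (x¹³)⁵ = x⁵, (x¹³)⁶ = x¹⁸, (x¹³)⁷ = x¹¹, (x¹³)⁸ = x⁴, (x¹³)⁹ = x¹⁷, (x¹³)¹⁰ = x¹⁰, (x¹³)¹¹ = x³, (x¹³)¹² = x¹⁶, (x¹³)¹³ = x⁹, (x¹³)¹⁴ = x², (x¹³)¹⁵ = x¹⁵, (x¹³)¹⁶ = x⁸, (x¹³)¹⁷ = x, (x¹³)¹⁸ = x¹⁴, (x¹³)¹⁹ = x⁷, (x¹³)²⁰ = e.
The smallest positive k with (x¹³)ᵏ = e is 20.

Answer: 20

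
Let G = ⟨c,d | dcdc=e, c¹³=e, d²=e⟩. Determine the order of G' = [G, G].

G' = [G, G] is generated by all commutators. The generator-pair commutators are: [c, d] = c².
The subgroup they normally generate is {e, c, c², c³, c⁴, c⁵, c⁶, c⁷, c⁸, c⁹, c¹⁰, c¹¹, c¹²}, of order 13.
Check: |G/G'| = 26/13 = 2 is the order of the abelianisation.

Answer: 13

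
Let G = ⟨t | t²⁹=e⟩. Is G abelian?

G has a single generator, so G is cyclic and hence abelian.

Answer: Yes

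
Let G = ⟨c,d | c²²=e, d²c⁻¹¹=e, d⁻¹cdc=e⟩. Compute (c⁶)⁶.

Compute successive powers of (c⁶), reducing at each step:
  (c⁶)²: (c⁶) · c⁶ = c¹²
  (c⁶)³: (c¹²) · c⁶ = c¹⁸
  (c⁶)⁴: (c¹⁸) · c⁶ = c²
  (c⁶)⁵: (c²) · c⁶ = c⁸
  (c⁶)⁶: (c⁸) · c⁶ = c¹⁴

Answer: c¹⁴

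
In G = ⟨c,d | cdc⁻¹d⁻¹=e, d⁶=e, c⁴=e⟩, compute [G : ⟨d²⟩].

First find ord(d²) by computing successive powers:
  (d²)¹ = d², (d²)² = d⁴, (d²)³ = e.
So |⟨d²⟩| = ord(d²) = 3. With |G| = 24, by Lagrange [G : ⟨d²⟩] = 24/3 = 8.

Answer: 8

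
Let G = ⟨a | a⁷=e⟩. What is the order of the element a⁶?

Compute successive powers until reaching e:
  (a⁶)¹ = a⁶, (a⁶)² = a⁵, (a⁶)³ = a⁴, (a⁶)⁴ = a³, (a⁶)⁵ = a², (a⁶)⁶ = a, (a⁶)⁷ = e.
The smallest positive k with (a⁶)ᵏ = e is 7.

Answer: 7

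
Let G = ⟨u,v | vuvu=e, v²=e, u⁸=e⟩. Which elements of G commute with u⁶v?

⟨u⁶v⟩ ⊆ C_G(u⁶v) since powers of u⁶v commute with u⁶v; so |C_G(u⁶v)| ≥ |⟨u⁶v⟩| = 2.
By orbit–stabilizer, |C_G(u⁶v)| = |G| / |conj. class of u⁶v| = 16 / 4 = 4.
The 4 elements commuting with u⁶v are {e, u⁴, u²v, u⁶v}.

Answer: {e, u⁴, u²v, u⁶v}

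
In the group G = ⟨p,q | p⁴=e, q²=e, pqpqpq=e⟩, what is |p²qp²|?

Compute successive powers until reaching e:
  (p²qp²)¹ = p²qp², (p²qp²)² = e.
The smallest positive k with (p²qp²)ᵏ = e is 2.

Answer: 2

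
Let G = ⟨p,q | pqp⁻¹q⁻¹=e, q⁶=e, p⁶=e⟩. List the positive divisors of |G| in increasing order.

|G| = 36 = 2² · 3². By Lagrange's theorem the order of any subgroup divides 36; the divisors of 36 are 1, 2, 3, 4, 6, 9, 12, 18, 36.

Answer: 1, 2, 3, 4, 6, 9, 12, 18, 36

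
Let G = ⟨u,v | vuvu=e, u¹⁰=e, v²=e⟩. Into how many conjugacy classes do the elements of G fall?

The conjugacy classes (representative and size) are:
  [e] (size 1), [u] (size 2), [u²] (size 2), [u³] (size 2), [u⁴] (size 2), [u⁵] (size 1), [u²v] (size 5), [u³v] (size 5).
Class equation: 1 + 2 + 2 + 2 + 2 + 1 + 5 + 5 = 20 = |G|. So G has 8 conjugacy classes.

Answer: 8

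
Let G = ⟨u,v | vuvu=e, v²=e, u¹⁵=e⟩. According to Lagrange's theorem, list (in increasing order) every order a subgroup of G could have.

|G| = 30 = 2 · 3 · 5. By Lagrange's theorem the order of any subgroup divides 30; the divisors of 30 are 1, 2, 3, 5, 6, 10, 15, 30.

Answer: 1, 2, 3, 5, 6, 10, 15, 30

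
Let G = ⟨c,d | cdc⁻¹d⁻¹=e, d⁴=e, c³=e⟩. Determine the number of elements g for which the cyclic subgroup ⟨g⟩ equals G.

G is cyclic of order 12. An element generates G iff its order is 12, and a cyclic group of order 12 has exactly φ(12) = 4 such elements.

Answer: 4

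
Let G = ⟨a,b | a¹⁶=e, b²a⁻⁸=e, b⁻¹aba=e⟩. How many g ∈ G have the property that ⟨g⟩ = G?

⟨g⟩ = G would require ord(g) = |G| = 32, but the maximum element order in G is 16 < 32. So G is not cyclic and no single element generates it: the count is 0.

Answer: 0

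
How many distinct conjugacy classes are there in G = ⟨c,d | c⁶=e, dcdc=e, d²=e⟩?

The conjugacy classes (representative and size) are:
  [e] (size 1), [c⁵] (size 2), [c⁴] (size 2), [c³] (size 1), [d] (size 3), [c³d] (size 3).
Class equation: 1 + 2 + 2 + 1 + 3 + 3 = 12 = |G|. So G has 6 conjugacy classes.

Answer: 6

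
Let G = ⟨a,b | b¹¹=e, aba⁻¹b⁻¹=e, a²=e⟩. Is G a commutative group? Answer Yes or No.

Each pair of generators commutes: a·b = ab = b·a. Since the generators pairwise commute, every element of G commutes with every other, so G is abelian.

Answer: Yes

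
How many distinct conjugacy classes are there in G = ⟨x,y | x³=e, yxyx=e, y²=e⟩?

The conjugacy classes (representative and size) are:
  [e] (size 1), [x] (size 2), [xy] (size 3).
Class equation: 1 + 2 + 3 = 6 = |G|. So G has 3 conjugacy classes.

Answer: 3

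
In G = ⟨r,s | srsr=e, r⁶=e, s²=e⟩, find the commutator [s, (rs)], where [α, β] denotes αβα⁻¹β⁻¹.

[s, (rs)] = s·(rs)·s⁻¹·(rs)⁻¹.
  s · (rs) = r⁵
  (r⁵) · s = r⁵s
  (r⁵s) · (rs) = r⁴

Answer: r⁴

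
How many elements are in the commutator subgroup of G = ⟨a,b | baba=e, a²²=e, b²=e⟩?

G' = [G, G] is generated by all commutators. The generator-pair commutators are: [a, b] = a².
The subgroup they normally generate is {e, a², a⁴, a⁶, a⁸, a¹⁰, a¹², a¹⁴, a¹⁶, a¹⁸, a²⁰}, of order 11.
Check: |G/G'| = 44/11 = 4 is the order of the abelianisation.

Answer: 11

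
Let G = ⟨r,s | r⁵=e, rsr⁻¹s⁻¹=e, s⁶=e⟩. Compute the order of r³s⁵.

Compute successive powers until reaching e:
  (r³s⁵)¹ = r³s⁵, (r³s⁵)² = rs⁴, (r³s⁵)³ = r⁴s³, (r³s⁵)⁴ = r²s², (r³s⁵)⁵ = s, (r³s⁵)⁶ = r³, (r³s⁵)⁷ = rs⁵, (r³s⁵)⁸ = r⁴s⁴, (r³s⁵)⁹ = r²s³, (r³s⁵)¹⁰ = s², (r³s⁵)¹¹ = r³s, (r³s⁵)¹² = r, (r³s⁵)¹³ = r⁴s⁵, (r³s⁵)¹⁴ = r²s⁴, (r³s⁵)¹⁵ = s³, (r³s⁵)¹⁶ = r³s², (r³s⁵)¹⁷ = rs, (r³s⁵)¹⁸ = r⁴, (r³s⁵)¹⁹ = r²s⁵, (r³s⁵)²⁰ = s⁴, (r³s⁵)²¹ = r³s³, (r³s⁵)²² = rs², (r³s⁵)²³ = r⁴s, (r³s⁵)²⁴ = r², (r³s⁵)²⁵ = s⁵, (r³s⁵)²⁶ = r³s⁴, (r³s⁵)²⁷ = rs³, (r³s⁵)²⁸ = r⁴s², (r³s⁵)²⁹ = r²s, (r³s⁵)³⁰ = e.
The smallest positive k with (r³s⁵)ᵏ = e is 30.

Answer: 30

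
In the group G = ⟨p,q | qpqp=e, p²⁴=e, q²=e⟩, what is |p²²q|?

Compute successive powers until reaching e:
  (p²²q)¹ = p²²q, (p²²q)² = e.
The smallest positive k with (p²²q)ᵏ = e is 2.

Answer: 2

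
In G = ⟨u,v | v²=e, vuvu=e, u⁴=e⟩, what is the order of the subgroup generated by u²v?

|⟨u²v⟩| equals the order of u²v. Compute successive powers until reaching e:
  (u²v)¹ = u²v, (u²v)² = e.
The smallest positive k with (u²v)ᵏ = e is 2, so |⟨u²v⟩| = 2.

Answer: 2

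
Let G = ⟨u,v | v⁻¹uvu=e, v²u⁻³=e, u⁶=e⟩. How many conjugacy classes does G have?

The conjugacy classes (representative and size) are:
  [e] (size 1), [u] (size 2), [u²] (size 2), [u³] (size 1), [uv⁻¹] (size 3), [u²v⁻¹] (size 3).
Class equation: 1 + 2 + 2 + 1 + 3 + 3 = 12 = |G|. So G has 6 conjugacy classes.

Answer: 6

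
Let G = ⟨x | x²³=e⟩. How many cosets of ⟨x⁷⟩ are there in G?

First find ord(x⁷) by computing successive powers:
  (x⁷)¹ = x⁷, (x⁷)² = x¹⁴, (x⁷)³ = x²¹, (x⁷)⁴ = x⁵, (x⁷)⁵ = x¹², (x⁷)⁶ = x¹⁹, (x⁷)⁷ = x³, (x⁷)⁸ = x¹⁰, (x⁷)⁹ = x¹⁷, (x⁷)¹⁰ = x, (x⁷)¹¹ = x⁸, (x⁷)¹² = x¹⁵, (x⁷)¹³ = x²², (x⁷)¹⁴ = x⁶, (x⁷)¹⁵ = x¹³, (x⁷)¹⁶ = x²⁰, (x⁷)¹⁷ = x⁴, (x⁷)¹⁸ = x¹¹, (x⁷)¹⁹ = x¹⁸, (x⁷)²⁰ = x², (x⁷)²¹ = x⁹, (x⁷)²² = x¹⁶, (x⁷)²³ = e.
So |⟨x⁷⟩| = ord(x⁷) = 23. With |G| = 23, by Lagrange [G : ⟨x⁷⟩] = 23/23 = 1.

Answer: 1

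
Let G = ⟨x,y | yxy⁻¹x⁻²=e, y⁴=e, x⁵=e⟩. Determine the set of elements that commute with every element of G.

An element z ∈ Z(G) iff z commutes with every generator.
For example e is central: e·x = x = x·e; e·y = y = y·e.
Whereas x ∉ Z(G) since x·y = xy ≠ x²y = y·x.
Checking each of the 20 elements this way gives Z(G) = {e}, of order 1.

Answer: {e}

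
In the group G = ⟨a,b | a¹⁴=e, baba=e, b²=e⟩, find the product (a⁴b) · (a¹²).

Compute (a⁴b) · (a¹²) by multiplying left to right and reducing via the relations at each step:
  (a⁴b) · a¹² = a⁶b

Answer: a⁶b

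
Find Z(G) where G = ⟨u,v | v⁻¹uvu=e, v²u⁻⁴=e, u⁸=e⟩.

An element z ∈ Z(G) iff z commutes with every generator.
For example u⁴ is central: (u⁴)·u = u⁵ = u·(u⁴); (u⁴)·v = v⁻¹ = v·(u⁴).
Whereas u ∉ Z(G) since u·v = uv ≠ u³v⁻¹ = v·u.
Checking each of the 16 elements this way gives Z(G) = {e, u⁴}, of order 2.

Answer: {e, u⁴}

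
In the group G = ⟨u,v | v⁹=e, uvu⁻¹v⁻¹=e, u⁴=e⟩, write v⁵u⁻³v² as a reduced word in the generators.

Multiply left to right, reducing at each step:
  (v⁵) · u⁻³ = uv⁵
  (uv⁵) · v² = uv⁷

Answer: uv⁷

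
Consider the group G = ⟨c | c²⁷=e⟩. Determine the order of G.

G is generated by a single element, so G is cyclic. The relator gives c²⁷ = e and no smaller power is forced to be e, so the 27 powers {c, e, c², c³, c⁴, c⁵, c⁶, c⁷, c⁸, c⁹, c²², c²³, c²¹, c²⁰, c²⁴, c²⁵, c²⁶, c¹², c¹³, c¹¹, c¹⁰, c¹⁴, c¹⁵, c¹⁶, c¹⁷, c¹⁸, c¹⁹} are distinct. Hence |G| = 27.

Answer: 27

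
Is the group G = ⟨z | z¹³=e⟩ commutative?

G has a single generator, so G is cyclic and hence abelian.

Answer: Yes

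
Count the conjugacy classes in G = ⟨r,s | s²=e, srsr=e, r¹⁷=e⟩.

The conjugacy classes (representative and size) are:
  [e] (size 1), [r¹⁶] (size 2), [r²] (size 2), [r³] (size 2), [r¹³] (size 2), [r¹²] (size 2), [r⁶] (size 2), [r¹⁰] (size 2), [r⁹] (size 2), [r⁷s] (size 17).
Class equation: 1 + 2 + 2 + 2 + 2 + 2 + 2 + 2 + 2 + 17 = 34 = |G|. So G has 10 conjugacy classes.

Answer: 10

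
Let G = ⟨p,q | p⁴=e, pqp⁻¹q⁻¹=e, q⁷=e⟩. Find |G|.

Enumerate words in the generators, reducing via the relations: the distinct elements are
  {e, p, q, pq, p², p³, q², q³, q⁴, q⁵, q⁶, pq², pq³, pq⁴, pq⁵, pq⁶, p²q, p³q, p²q², p²q³, p²q⁴, p²q⁵, p²q⁶, p³q², p³q³, p³q⁴, p³q⁵, p³q⁶}.
No further products give new elements, so |G| = 28.

Answer: 28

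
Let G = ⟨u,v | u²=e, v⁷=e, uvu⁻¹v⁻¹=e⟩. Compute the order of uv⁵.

Compute successive powers until reaching e:
  (uv⁵)¹ = uv⁵, (uv⁵)² = v³, (uv⁵)³ = uv, (uv⁵)⁴ = v⁶, (uv⁵)⁵ = uv⁴, (uv⁵)⁶ = v², (uv⁵)⁷ = u, (uv⁵)⁸ = v⁵, (uv⁵)⁹ = uv³, (uv⁵)¹⁰ = v, (uv⁵)¹¹ = uv⁶, (uv⁵)¹² = v⁴, (uv⁵)¹³ = uv², (uv⁵)¹⁴ = e.
The smallest positive k with (uv⁵)ᵏ = e is 14.

Answer: 14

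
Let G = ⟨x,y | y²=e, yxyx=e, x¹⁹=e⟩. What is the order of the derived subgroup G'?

G' = [G, G] is generated by all commutators. The generator-pair commutators are: [x, y] = x².
The subgroup they normally generate is {e, x, x², x³, x⁴, x⁵, x⁶, x⁷, x⁸, x⁹, x¹⁰, x¹¹, x¹², x¹³, x¹⁴, x¹⁵, x¹⁶, x¹⁷, x¹⁸}, of order 19.
Check: |G/G'| = 38/19 = 2 is the order of the abelianisation.

Answer: 19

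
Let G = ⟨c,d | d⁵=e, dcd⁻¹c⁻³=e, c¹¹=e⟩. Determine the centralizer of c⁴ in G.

⟨c⁴⟩ ⊆ C_G(c⁴) since powers of c⁴ commute with c⁴; so |C_G(c⁴)| ≥ |⟨c⁴⟩| = 11.
By orbit–stabilizer, |C_G(c⁴)| = |G| / |conj. class of c⁴| = 55 / 5 = 11.
The 11 elements commuting with c⁴ are {e, c, c², c³, c⁴, c⁵, c⁶, c⁷, c⁸, c⁹, c¹⁰}.

Answer: {e, c, c², c³, c⁴, c⁵, c⁶, c⁷, c⁸, c⁹, c¹⁰}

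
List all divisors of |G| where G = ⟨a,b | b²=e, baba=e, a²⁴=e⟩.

|G| = 48 = 2⁴ · 3. By Lagrange's theorem the order of any subgroup divides 48; the divisors of 48 are 1, 2, 3, 4, 6, 8, 12, 16, 24, 48.

Answer: 1, 2, 3, 4, 6, 8, 12, 16, 24, 48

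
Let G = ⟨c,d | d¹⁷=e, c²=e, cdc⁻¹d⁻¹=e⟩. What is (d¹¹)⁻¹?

The order of (d¹¹) is 17 (smallest k with (d¹¹)ᵏ = e), so (d¹¹)⁻¹ = (d¹¹)¹⁶ = d⁶.
Check: (d¹¹) · (d⁶) → (d¹¹) · d⁶ = e, giving e as required.

Answer: d⁶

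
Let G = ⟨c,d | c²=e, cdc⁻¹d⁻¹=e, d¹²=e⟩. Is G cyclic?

|G| = 24, but the maximum element order in G is 12 < 24. No single element generates all of G, so G is not cyclic.

Answer: No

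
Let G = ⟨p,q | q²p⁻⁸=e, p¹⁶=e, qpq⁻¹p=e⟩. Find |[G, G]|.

G' = [G, G] is generated by all commutators. The generator-pair commutators are: [p, q] = p².
The subgroup they normally generate is {e, p², p⁴, p⁶, p⁸, p¹⁰, p¹², p¹⁴}, of order 8.
Check: |G/G'| = 32/8 = 4 is the order of the abelianisation.

Answer: 8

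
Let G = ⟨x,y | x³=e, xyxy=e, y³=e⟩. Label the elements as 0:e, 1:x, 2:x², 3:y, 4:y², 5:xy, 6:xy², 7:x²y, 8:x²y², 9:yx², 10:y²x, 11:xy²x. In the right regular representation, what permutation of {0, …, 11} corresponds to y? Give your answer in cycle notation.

(0 3 4)(1 5 6)(2 7 8)(9 11 10)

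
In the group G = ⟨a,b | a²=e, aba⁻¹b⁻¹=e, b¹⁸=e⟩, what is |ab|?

Compute successive powers until reaching e:
  (ab)¹ = ab, (ab)² = b², (ab)³ = ab³, (ab)⁴ = b⁴, (ab)⁵ = ab⁵, (ab)⁶ = b⁶, (ab)⁷ = ab⁷, (ab)⁸ = b⁸, (ab)⁹ = ab⁹, (ab)¹⁰ = b¹⁰, (ab)¹¹ = ab¹¹, (ab)¹² = b¹², (ab)¹³ = ab¹³, (ab)¹⁴ = b¹⁴, (ab)¹⁵ = ab¹⁵, (ab)¹⁶ = b¹⁶, (ab)¹⁷ = ab¹⁷, (ab)¹⁸ = e.
The smallest positive k with (ab)ᵏ = e is 18.

Answer: 18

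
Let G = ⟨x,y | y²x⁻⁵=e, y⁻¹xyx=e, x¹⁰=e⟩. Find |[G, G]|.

G' = [G, G] is generated by all commutators. The generator-pair commutators are: [x, y] = x².
The subgroup they normally generate is {e, x², x⁴, x⁶, x⁸}, of order 5.
Check: |G/G'| = 20/5 = 4 is the order of the abelianisation.

Answer: 5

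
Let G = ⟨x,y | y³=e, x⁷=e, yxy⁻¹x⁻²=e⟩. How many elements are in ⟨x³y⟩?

|⟨x³y⟩| equals the order of x³y. Compute successive powers until reaching e:
  (x³y)¹ = x³y, (x³y)² = x²y², (x³y)³ = e.
The smallest positive k with (x³y)ᵏ = e is 3, so |⟨x³y⟩| = 3.

Answer: 3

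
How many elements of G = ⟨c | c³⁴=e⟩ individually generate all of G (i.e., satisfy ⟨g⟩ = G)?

G is cyclic of order 34. An element generates G iff its order is 34, and a cyclic group of order 34 has exactly φ(34) = 16 such elements.

Answer: 16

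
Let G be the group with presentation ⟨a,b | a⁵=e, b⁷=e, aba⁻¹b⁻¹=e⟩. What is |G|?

Enumerate words in the generators, reducing via the relations: the distinct elements are
  {a, b, e, ab, a², a³, a⁴, b², b³, b⁴, b⁵, b⁶, ab², ab³, ab⁴, ab⁵, ab⁶, a²b, a³b, a⁴b, a²b², a²b³, a²b⁴, a²b⁵, a²b⁶, a³b², a³b³, a³b⁴, a³b⁵, a³b⁶, a⁴b², a⁴b³, a⁴b⁴, a⁴b⁵, a⁴b⁶}.
No further products give new elements, so |G| = 35.

Answer: 35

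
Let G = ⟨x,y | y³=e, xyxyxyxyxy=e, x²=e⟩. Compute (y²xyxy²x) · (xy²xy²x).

Compute (y²xyxy²x) · (xy²xy²x) by multiplying left to right and reducing via the relations at each step:
  (y²xyxy²x) · x = y²xyxy²
  (y²xyxy²) · y² = y²xyxy
  (y²xyxy) · x = yxy²xy²
  (yxy²xy²) · y² = yxy²xy
  (yxy²xy) · x = yxy²xyx

Answer: yxy²xyx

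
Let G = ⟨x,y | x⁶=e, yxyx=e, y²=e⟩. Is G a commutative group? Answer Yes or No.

x·y = xy but y·x = x⁵y, so x·y ≠ y·x and G is not abelian.

Answer: No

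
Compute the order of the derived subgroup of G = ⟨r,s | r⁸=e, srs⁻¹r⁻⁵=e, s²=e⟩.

G' = [G, G] is generated by all commutators. The generator-pair commutators are: [r, s] = r⁴.
The subgroup they normally generate is {e, r⁴}, of order 2.
Check: |G/G'| = 16/2 = 8 is the order of the abelianisation.

Answer: 2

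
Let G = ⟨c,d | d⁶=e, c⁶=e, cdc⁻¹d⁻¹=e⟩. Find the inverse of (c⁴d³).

The order of (c⁴d³) is 6 (smallest k with (c⁴d³)ᵏ = e), so (c⁴d³)⁻¹ = (c⁴d³)⁵ = c²d³.
Check: (c⁴d³) · (c²d³) → (c⁴d³) · c² = d³;   (d³) · d³ = e, giving e as required.

Answer: c²d³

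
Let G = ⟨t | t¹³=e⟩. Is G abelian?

G has a single generator, so G is cyclic and hence abelian.

Answer: Yes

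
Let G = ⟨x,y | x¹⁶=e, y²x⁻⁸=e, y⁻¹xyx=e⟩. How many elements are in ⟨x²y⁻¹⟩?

|⟨x²y⁻¹⟩| equals the order of x²y⁻¹. Compute successive powers until reaching e:
  (x²y⁻¹)¹ = x²y⁻¹, (x²y⁻¹)² = x⁸, (x²y⁻¹)³ = x²y, (x²y⁻¹)⁴ = e.
The smallest positive k with (x²y⁻¹)ᵏ = e is 4, so |⟨x²y⁻¹⟩| = 4.

Answer: 4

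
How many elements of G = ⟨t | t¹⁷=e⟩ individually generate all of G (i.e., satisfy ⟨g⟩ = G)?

G is cyclic of order 17. An element generates G iff its order is 17, and a cyclic group of order 17 has exactly φ(17) = 16 such elements.

Answer: 16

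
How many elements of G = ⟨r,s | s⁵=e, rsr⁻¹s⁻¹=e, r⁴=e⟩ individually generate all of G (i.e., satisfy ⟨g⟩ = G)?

G is cyclic of order 20. An element generates G iff its order is 20, and a cyclic group of order 20 has exactly φ(20) = 8 such elements.

Answer: 8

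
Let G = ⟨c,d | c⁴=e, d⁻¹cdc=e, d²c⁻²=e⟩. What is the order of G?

Enumerate words in the generators, reducing via the relations: the distinct elements are
  {c, d, e, cd, c², c³, d⁻¹, cd⁻¹}.
No further products give new elements, so |G| = 8.

Answer: 8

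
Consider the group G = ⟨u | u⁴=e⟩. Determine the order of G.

G is generated by a single element, so G is cyclic. The relator gives u⁴ = e and no smaller power is forced to be e, so the 4 powers {e, u, u², u³} are distinct. Hence |G| = 4.

Answer: 4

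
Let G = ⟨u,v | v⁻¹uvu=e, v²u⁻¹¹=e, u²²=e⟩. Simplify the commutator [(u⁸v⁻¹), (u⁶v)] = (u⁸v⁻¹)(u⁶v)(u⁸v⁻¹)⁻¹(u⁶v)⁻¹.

[(u⁸v⁻¹), (u⁶v)] = (u⁸v⁻¹)·(u⁶v)·(u⁸v⁻¹)⁻¹·(u⁶v)⁻¹.
  (u⁸v⁻¹) · (u⁶v) = u²
  (u²) · (u⁸v) = u¹⁰v
  (u¹⁰v) · (u⁶v⁻¹) = u⁴

Answer: u⁴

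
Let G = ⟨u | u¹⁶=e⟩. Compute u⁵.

Compute successive powers of u, reducing at each step:
  u²: u · u = u²
  u³: (u²) · u = u³
  u⁴: (u³) · u = u⁴
  u⁵: (u⁴) · u = u⁵

Answer: u⁵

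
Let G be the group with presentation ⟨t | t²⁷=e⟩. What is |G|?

G is generated by a single element, so G is cyclic. The relator gives t²⁷ = e and no smaller power is forced to be e, so the 27 powers {e, t, t², t³, t⁴, t⁵, t⁶, t⁷, t⁸, t⁹, t²², t²³, t²¹, t²⁰, t²⁴, t²⁵, t²⁶, t¹², t¹³, t¹¹, t¹⁰, t¹⁴, t¹⁵, t¹⁶, t¹⁷, t¹⁸, t¹⁹} are distinct. Hence |G| = 27.

Answer: 27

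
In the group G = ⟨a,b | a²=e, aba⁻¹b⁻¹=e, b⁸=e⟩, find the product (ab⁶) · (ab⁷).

Compute (ab⁶) · (ab⁷) by multiplying left to right and reducing via the relations at each step:
  (ab⁶) · a = b⁶
  (b⁶) · b⁷ = b⁵

Answer: b⁵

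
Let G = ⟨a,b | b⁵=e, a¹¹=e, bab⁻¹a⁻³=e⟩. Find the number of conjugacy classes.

The conjugacy classes (representative and size) are:
  [e] (size 1), [a³] (size 5), [a⁶] (size 5), [a⁷b] (size 11), [a⁹b²] (size 11), [a⁷b³] (size 11), [a⁷b⁴] (size 11).
Class equation: 1 + 5 + 5 + 11 + 11 + 11 + 11 = 55 = |G|. So G has 7 conjugacy classes.

Answer: 7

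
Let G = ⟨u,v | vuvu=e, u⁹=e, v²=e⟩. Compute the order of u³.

Compute successive powers until reaching e:
  (u³)¹ = u³, (u³)² = u⁶, (u³)³ = e.
The smallest positive k with (u³)ᵏ = e is 3.

Answer: 3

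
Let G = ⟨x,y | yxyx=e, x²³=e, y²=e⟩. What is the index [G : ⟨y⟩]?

First find ord(y) by computing successive powers:
  y¹ = y, y² = e.
So |⟨y⟩| = ord(y) = 2. With |G| = 46, by Lagrange [G : ⟨y⟩] = 46/2 = 23.

Answer: 23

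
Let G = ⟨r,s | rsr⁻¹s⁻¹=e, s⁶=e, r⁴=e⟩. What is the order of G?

Enumerate words in the generators, reducing via the relations: the distinct elements are
  {e, r, s, rs, r², r³, s², s³, s⁴, s⁵, rs², rs³, rs⁴, rs⁵, r²s, r³s, r²s², r²s³, r²s⁴, r²s⁵, r³s², r³s³, r³s⁴, r³s⁵}.
No further products give new elements, so |G| = 24.

Answer: 24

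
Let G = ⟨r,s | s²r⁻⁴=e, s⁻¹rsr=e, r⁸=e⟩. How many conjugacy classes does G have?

The conjugacy classes (representative and size) are:
  [e] (size 1), [r⁷] (size 2), [r⁶] (size 2), [r³] (size 2), [r⁴] (size 1), [r²s⁻¹] (size 4), [r³s⁻¹] (size 4).
Class equation: 1 + 2 + 2 + 2 + 1 + 4 + 4 = 16 = |G|. So G has 7 conjugacy classes.

Answer: 7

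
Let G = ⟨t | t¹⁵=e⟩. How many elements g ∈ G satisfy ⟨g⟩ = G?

G is cyclic of order 15. An element generates G iff its order is 15, and a cyclic group of order 15 has exactly φ(15) = 8 such elements.

Answer: 8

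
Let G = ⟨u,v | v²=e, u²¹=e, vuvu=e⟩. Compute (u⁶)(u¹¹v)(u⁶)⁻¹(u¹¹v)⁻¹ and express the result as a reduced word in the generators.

[(u⁶), (u¹¹v)] = (u⁶)·(u¹¹v)·(u⁶)⁻¹·(u¹¹v)⁻¹.
  (u⁶) · (u¹¹v) = u¹⁷v
  (u¹⁷v) · (u¹⁵) = u²v
  (u²v) · (u¹¹v) = u¹²

Answer: u¹²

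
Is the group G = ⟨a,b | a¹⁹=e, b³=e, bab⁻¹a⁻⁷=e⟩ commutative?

a·b = ab but b·a = a⁷b, so a·b ≠ b·a and G is not abelian.

Answer: No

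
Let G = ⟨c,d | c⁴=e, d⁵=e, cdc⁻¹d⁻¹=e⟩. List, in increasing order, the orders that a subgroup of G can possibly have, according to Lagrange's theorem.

|G| = 20 = 2² · 5. By Lagrange's theorem the order of any subgroup divides 20; the divisors of 20 are 1, 2, 4, 5, 10, 20.

Answer: 1, 2, 4, 5, 10, 20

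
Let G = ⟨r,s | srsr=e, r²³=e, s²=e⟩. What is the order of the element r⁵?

Compute successive powers until reaching e:
  (r⁵)¹ = r⁵, (r⁵)² = r¹⁰, (r⁵)³ = r¹⁵, (r⁵)⁴ = r²⁰, (r⁵)⁵ = r², (r⁵)⁶ = r⁷, (r⁵)⁷ = r¹², (r⁵)⁸ = r¹⁷, (r⁵)⁹ = r²², (r⁵)¹⁰ = r⁴, (r⁵)¹¹ = r⁹, (r⁵)¹² = r¹⁴, (r⁵)¹³ = r¹⁹, (r⁵)¹⁴ = r, (r⁵)¹⁵ = r⁶, (r⁵)¹⁶ = r¹¹, (r⁵)¹⁷ = r¹⁶, (r⁵)¹⁸ = r²¹, (r⁵)¹⁹ = r³, (r⁵)²⁰ = r⁸, (r⁵)²¹ = r¹³, (r⁵)²² = r¹⁸, (r⁵)²³ = e.
The smallest positive k with (r⁵)ᵏ = e is 23.

Answer: 23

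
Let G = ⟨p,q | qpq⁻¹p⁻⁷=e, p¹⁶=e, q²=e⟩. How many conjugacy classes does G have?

The conjugacy classes (representative and size) are:
  [e] (size 1), [p] (size 2), [p¹⁴] (size 2), [p³] (size 2), [p⁴] (size 2), [p¹⁰] (size 2), [p⁸] (size 1), [p⁹] (size 2), [p¹¹] (size 2), [p¹⁰q] (size 8), [pq] (size 8).
Class equation: 1 + 2 + 2 + 2 + 2 + 2 + 1 + 2 + 2 + 8 + 8 = 32 = |G|. So G has 11 conjugacy classes.

Answer: 11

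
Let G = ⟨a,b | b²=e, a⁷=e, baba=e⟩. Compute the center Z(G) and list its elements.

An element z ∈ Z(G) iff z commutes with every generator.
For example e is central: e·a = a = a·e; e·b = b = b·e.
Whereas a ∉ Z(G) since a·b = ab ≠ a⁶b = b·a.
Checking each of the 14 elements this way gives Z(G) = {e}, of order 1.

Answer: {e}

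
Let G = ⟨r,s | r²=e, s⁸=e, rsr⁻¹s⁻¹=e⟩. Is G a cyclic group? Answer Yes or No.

|G| = 16, but the maximum element order in G is 8 < 16. No single element generates all of G, so G is not cyclic.

Answer: No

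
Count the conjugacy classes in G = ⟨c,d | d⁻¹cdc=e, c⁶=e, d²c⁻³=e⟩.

The conjugacy classes (representative and size) are:
  [e] (size 1), [c] (size 2), [c²] (size 2), [c³] (size 1), [cd⁻¹] (size 3), [c²d⁻¹] (size 3).
Class equation: 1 + 2 + 2 + 1 + 3 + 3 = 12 = |G|. So G has 6 conjugacy classes.

Answer: 6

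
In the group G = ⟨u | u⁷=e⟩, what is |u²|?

Compute successive powers until reaching e:
  (u²)¹ = u², (u²)² = u⁴, (u²)³ = u⁶, (u²)⁴ = u, (u²)⁵ = u³, (u²)⁶ = u⁵, (u²)⁷ = e.
The smallest positive k with (u²)ᵏ = e is 7.

Answer: 7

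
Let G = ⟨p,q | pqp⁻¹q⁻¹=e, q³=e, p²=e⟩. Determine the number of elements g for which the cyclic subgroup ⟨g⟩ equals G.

G is cyclic of order 6. An element generates G iff its order is 6, and a cyclic group of order 6 has exactly φ(6) = 2 such elements.

Answer: 2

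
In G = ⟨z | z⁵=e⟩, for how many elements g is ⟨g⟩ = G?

G is cyclic of order 5. An element generates G iff its order is 5, and a cyclic group of order 5 has exactly φ(5) = 4 such elements.

Answer: 4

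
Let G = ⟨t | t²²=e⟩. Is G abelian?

G has a single generator, so G is cyclic and hence abelian.

Answer: Yes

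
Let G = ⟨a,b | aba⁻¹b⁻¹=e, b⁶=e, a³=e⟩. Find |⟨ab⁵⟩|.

|⟨ab⁵⟩| equals the order of ab⁵. Compute successive powers until reaching e:
  (ab⁵)¹ = ab⁵, (ab⁵)² = a²b⁴, (ab⁵)³ = b³, (ab⁵)⁴ = ab², (ab⁵)⁵ = a²b, (ab⁵)⁶ = e.
The smallest positive k with (ab⁵)ᵏ = e is 6, so |⟨ab⁵⟩| = 6.

Answer: 6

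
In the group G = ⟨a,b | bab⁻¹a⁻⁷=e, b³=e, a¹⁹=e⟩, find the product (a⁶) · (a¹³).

Compute (a⁶) · (a¹³) by multiplying left to right and reducing via the relations at each step:
  (a⁶) · a¹³ = e

Answer: e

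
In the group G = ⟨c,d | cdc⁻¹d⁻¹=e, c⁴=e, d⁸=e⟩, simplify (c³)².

Compute successive powers of (c³), reducing at each step:
  (c³)²: (c³) · c³ = c²

Answer: c²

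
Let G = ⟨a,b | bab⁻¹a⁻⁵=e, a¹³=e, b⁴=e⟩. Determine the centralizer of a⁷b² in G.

⟨a⁷b²⟩ ⊆ C_G(a⁷b²) since powers of a⁷b² commute with a⁷b²; so |C_G(a⁷b²)| ≥ |⟨a⁷b²⟩| = 2.
By orbit–stabilizer, |C_G(a⁷b²)| = |G| / |conj. class of a⁷b²| = 52 / 13 = 4.
The 4 elements commuting with a⁷b² are {e, a⁷b², a¹²b, a⁸b³}.

Answer: {e, a⁷b², a¹²b, a⁸b³}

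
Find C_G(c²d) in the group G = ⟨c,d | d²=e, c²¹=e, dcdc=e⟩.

⟨c²d⟩ ⊆ C_G(c²d) since powers of c²d commute with c²d; so |C_G(c²d)| ≥ |⟨c²d⟩| = 2.
By orbit–stabilizer, |C_G(c²d)| = |G| / |conj. class of c²d| = 42 / 21 = 2.
The 2 elements commuting with c²d are {e, c²d}.

Answer: {e, c²d}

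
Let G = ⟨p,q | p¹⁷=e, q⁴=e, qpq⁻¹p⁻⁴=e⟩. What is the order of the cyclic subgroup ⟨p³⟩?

|⟨p³⟩| equals the order of p³. Compute successive powers until reaching e:
  (p³)¹ = p³, (p³)² = p⁶, (p³)³ = p⁹, (p³)⁴ = p¹², (p³)⁵ = p¹⁵, (p³)⁶ = p, (p³)⁷ = p⁴, (p³)⁸ = p⁷, (p³)⁹ = p¹⁰, (p³)¹⁰ = p¹³, (p³)¹¹ = p¹⁶, (p³)¹² = p², (p³)¹³ = p⁵, (p³)¹⁴ = p⁸, (p³)¹⁵ = p¹¹, (p³)¹⁶ = p¹⁴, (p³)¹⁷ = e.
The smallest positive k with (p³)ᵏ = e is 17, so |⟨p³⟩| = 17.

Answer: 17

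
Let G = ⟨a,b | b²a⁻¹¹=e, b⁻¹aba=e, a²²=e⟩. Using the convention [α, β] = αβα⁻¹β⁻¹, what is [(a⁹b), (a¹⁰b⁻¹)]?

[(a⁹b), (a¹⁰b⁻¹)] = (a⁹b)·(a¹⁰b⁻¹)·(a⁹b)⁻¹·(a¹⁰b⁻¹)⁻¹.
  (a⁹b) · (a¹⁰b⁻¹) = a²¹
  (a²¹) · (a⁹b⁻¹) = a⁸b⁻¹
  (a⁸b⁻¹) · (a¹⁰b) = a²⁰

Answer: a²⁰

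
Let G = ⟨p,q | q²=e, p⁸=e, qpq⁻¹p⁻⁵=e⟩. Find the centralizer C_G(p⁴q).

⟨p⁴q⟩ ⊆ C_G(p⁴q) since powers of p⁴q commute with p⁴q; so |C_G(p⁴q)| ≥ |⟨p⁴q⟩| = 2.
By orbit–stabilizer, |C_G(p⁴q)| = |G| / |conj. class of p⁴q| = 16 / 2 = 8.
The 8 elements commuting with p⁴q are {e, p², p⁴, p⁶, q, p⁶q, p²q, p⁴q}.

Answer: {e, p², p⁴, p⁶, q, p⁶q, p²q, p⁴q}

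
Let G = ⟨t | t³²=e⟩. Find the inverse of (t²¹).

The order of (t²¹) is 32 (smallest k with (t²¹)ᵏ = e), so (t²¹)⁻¹ = (t²¹)³¹ = t¹¹.
Check: (t²¹) · (t¹¹) → (t²¹) · t¹¹ = e, giving e as required.

Answer: t¹¹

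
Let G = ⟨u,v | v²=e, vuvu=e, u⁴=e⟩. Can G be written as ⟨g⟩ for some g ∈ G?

Every cyclic group is abelian. But u·v = uv while v·u = u³v, so u·v ≠ v·u and G is not abelian. Hence G is not cyclic.

Answer: No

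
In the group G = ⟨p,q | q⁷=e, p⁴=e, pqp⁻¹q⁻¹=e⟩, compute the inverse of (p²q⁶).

The order of (p²q⁶) is 14 (smallest k with (p²q⁶)ᵏ = e), so (p²q⁶)⁻¹ = (p²q⁶)¹³ = p²q.
Check: (p²q⁶) · (p²q) → (p²q⁶) · p² = q⁶;   (q⁶) · q = e, giving e as required.

Answer: p²q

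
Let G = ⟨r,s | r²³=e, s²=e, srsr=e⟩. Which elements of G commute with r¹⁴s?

⟨r¹⁴s⟩ ⊆ C_G(r¹⁴s) since powers of r¹⁴s commute with r¹⁴s; so |C_G(r¹⁴s)| ≥ |⟨r¹⁴s⟩| = 2.
By orbit–stabilizer, |C_G(r¹⁴s)| = |G| / |conj. class of r¹⁴s| = 46 / 23 = 2.
The 2 elements commuting with r¹⁴s are {e, r¹⁴s}.

Answer: {e, r¹⁴s}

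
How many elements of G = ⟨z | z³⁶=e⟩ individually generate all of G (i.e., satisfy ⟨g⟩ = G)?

G is cyclic of order 36. An element generates G iff its order is 36, and a cyclic group of order 36 has exactly φ(36) = 12 such elements.

Answer: 12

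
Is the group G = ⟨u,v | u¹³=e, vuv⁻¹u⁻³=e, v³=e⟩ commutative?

u·v = uv but v·u = u³v, so u·v ≠ v·u and G is not abelian.

Answer: No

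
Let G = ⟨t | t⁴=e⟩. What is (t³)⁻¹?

The order of (t³) is 4 (smallest k with (t³)ᵏ = e), so (t³)⁻¹ = (t³)³ = t.
Check: (t³) · t → (t³) · t = e, giving e as required.

Answer: t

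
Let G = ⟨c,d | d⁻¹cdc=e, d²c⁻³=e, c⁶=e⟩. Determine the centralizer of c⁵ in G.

⟨c⁵⟩ ⊆ C_G(c⁵) since powers of c⁵ commute with c⁵; so |C_G(c⁵)| ≥ |⟨c⁵⟩| = 6.
By orbit–stabilizer, |C_G(c⁵)| = |G| / |conj. class of c⁵| = 12 / 2 = 6.
The 6 elements commuting with c⁵ are {e, c, c², c³, c⁴, c⁵}.

Answer: {e, c, c², c³, c⁴, c⁵}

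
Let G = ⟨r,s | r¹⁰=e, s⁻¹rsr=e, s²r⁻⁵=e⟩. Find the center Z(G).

An element z ∈ Z(G) iff z commutes with every generator.
For example r⁵ is central: (r⁵)·r = r⁶ = r·(r⁵); (r⁵)·s = s⁻¹ = s·(r⁵).
Whereas r ∉ Z(G) since r·s = rs ≠ r⁴s⁻¹ = s·r.
Checking each of the 20 elements this way gives Z(G) = {e, r⁵}, of order 2.

Answer: {e, r⁵}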